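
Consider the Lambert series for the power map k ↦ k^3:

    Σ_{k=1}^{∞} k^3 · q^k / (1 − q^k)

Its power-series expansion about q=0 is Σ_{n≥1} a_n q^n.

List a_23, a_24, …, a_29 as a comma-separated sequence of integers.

q^23  k|23↦f(k): 23:12167 1:1  a_23=12168
q^24  k|24↦f(k): 24:13824 12:1728 8:512 6:216 4:64 3:27 2:8 1:1  a_24=16380
q^25  k|25↦f(k): 25:15625 5:125 1:1  a_25=15751
[q^26] f(26)=17576,f(13)=2197,f(2)=8,f(1)=1 ⇒ 19782
d|27:{1,3,9,27}  Σf=1+27+729+19683=20440
n=28: 1·28 2·14 4·7 7·4 14·2 28·1  f→[1+8+64+343+2744+21952]=25112
[q^29] f(29)=24389,f(1)=1 ⇒ 24390

12168, 16380, 15751, 19782, 20440, 25112, 24390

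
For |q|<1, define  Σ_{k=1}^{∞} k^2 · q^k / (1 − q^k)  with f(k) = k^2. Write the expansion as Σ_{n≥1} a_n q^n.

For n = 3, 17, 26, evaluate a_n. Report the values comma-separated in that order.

10, 290, 850

n=3: 1·3 3·1  f→[1+9]=10
d|17:{1,17}  Σf=1+289=290
n=26: 26·1 13·2 2·13 1·26  f→[676+169+4+1]=850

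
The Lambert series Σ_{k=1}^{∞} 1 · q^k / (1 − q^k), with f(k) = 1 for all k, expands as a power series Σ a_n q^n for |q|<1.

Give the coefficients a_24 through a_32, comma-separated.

8, 3, 4, 4, 6, 2, 8, 2, 6

q^24  k|24↦f(k): 24:1 12:1 8:1 6:1 4:1 3:1 2:1 1:1  a_24=8
q^25  k|25↦f(k): 1:1 5:1 25:1  a_25=3
n=26: 1·26 2·13 13·2 26·1  f→[1+1+1+1]=4
[q^27] f(1)=1,f(3)=1,f(9)=1,f(27)=1 ⇒ 4
q^28  k|28↦f(k): 28:1 14:1 7:1 4:1 2:1 1:1  a_28=6
n=29: 29·1 1·29  f→[1+1]=2
q^30  k|30↦f(k): 30:1 15:1 10:1 6:1 5:1 3:1 2:1 1:1  a_30=8
[q^31] f(31)=1,f(1)=1 ⇒ 2
d|32:{32,16,8,4,2,1}  Σf=1+1+1+1+1+1=6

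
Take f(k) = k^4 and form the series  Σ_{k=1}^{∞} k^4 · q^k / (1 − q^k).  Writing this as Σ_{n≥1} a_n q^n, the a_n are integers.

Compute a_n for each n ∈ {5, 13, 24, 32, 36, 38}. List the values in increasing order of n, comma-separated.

626, 28562, 358258, 1118481, 1813539, 2215474

[q^5] f(5)=625,f(1)=1 ⇒ 626
d|13:{1,13}  Σf=1+28561=28562
d|24:{24,12,8,6,4,3,2,1}  Σf=331776+20736+4096+1296+256+81+16+1=358258
[q^32] f(32)=1048576,f(16)=65536,f(8)=4096,f(4)=256,f(2)=16,f(1)=1 ⇒ 1118481
n=36: 1·36 2·18 3·12 4·9 6·6 9·4 12·3 18·2 36·1  f→[1+16+81+256+1296+6561+20736+104976+1679616]=1813539
q^38  k|38↦f(k): 1:1 2:16 19:130321 38:2085136  a_38=2215474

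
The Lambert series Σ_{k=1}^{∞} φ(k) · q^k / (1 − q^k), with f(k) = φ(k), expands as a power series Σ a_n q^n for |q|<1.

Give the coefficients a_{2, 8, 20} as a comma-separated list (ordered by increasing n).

d|2:{2,1}  Σφ=1+1=2
q^8  k|8↦φ(k): 1:1 2:1 4:2 8:4  a_8=8
n=20: 1·20 2·10 4·5 5·4 10·2 20·1  φ→[1+1+2+4+4+8]=20

2, 8, 20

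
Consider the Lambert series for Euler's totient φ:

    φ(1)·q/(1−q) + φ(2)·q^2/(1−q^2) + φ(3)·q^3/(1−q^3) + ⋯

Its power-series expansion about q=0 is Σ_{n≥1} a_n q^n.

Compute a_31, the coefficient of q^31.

n=31: 31·1 1·31  φ→[30+1]=31

a_31 = 31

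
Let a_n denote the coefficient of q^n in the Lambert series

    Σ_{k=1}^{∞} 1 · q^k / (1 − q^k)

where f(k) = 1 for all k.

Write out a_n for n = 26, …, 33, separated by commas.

4, 4, 6, 2, 8, 2, 6, 4

[q^26] f(1)=1,f(2)=1,f(13)=1,f(26)=1 ⇒ 4
[q^27] f(27)=1,f(9)=1,f(3)=1,f(1)=1 ⇒ 4
q^28  k|28↦f(k): 1:1 2:1 4:1 7:1 14:1 28:1  a_28=6
n=29: 29·1 1·29  f→[1+1]=2
d|30:{1,2,3,5,6,10,15,30}  Σf=1+1+1+1+1+1+1+1=8
[q^31] f(1)=1,f(31)=1 ⇒ 2
n=32: 1·32 2·16 4·8 8·4 16·2 32·1  f→[1+1+1+1+1+1]=6
d|33:{1,3,11,33}  Σf=1+1+1+1=4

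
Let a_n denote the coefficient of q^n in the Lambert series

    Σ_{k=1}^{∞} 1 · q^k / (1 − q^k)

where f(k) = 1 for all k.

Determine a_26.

q^26  k|26↦f(k): 1:1 2:1 13:1 26:1  a_26=4

a_26 = 4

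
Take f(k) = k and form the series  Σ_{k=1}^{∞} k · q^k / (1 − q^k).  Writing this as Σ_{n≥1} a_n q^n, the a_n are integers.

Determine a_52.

a_52 = 98

d|52:{1,2,4,13,26,52}  Σf=1+2+4+13+26+52=98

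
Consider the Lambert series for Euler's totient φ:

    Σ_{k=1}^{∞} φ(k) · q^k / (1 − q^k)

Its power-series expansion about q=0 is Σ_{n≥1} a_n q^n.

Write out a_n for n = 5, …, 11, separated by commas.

q^5  k|5↦φ(k): 5:4 1:1  a_5=5
n=6: 6·1 3·2 2·3 1·6  φ→[2+2+1+1]=6
[q^7] φ(7)=6,φ(1)=1 ⇒ 7
d|8:{8,4,2,1}  Σφ=4+2+1+1=8
q^9  k|9↦φ(k): 9:6 3:2 1:1  a_9=9
n=10: 1·10 2·5 5·2 10·1  φ→[1+1+4+4]=10
q^11  k|11↦φ(k): 11:10 1:1  a_11=11

5, 6, 7, 8, 9, 10, 11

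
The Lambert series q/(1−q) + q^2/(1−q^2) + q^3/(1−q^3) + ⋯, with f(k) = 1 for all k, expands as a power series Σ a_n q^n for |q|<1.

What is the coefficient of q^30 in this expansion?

a_30 = 8

q^30  k|30↦f(k): 1:1 2:1 3:1 5:1 6:1 10:1 15:1 30:1  a_30=8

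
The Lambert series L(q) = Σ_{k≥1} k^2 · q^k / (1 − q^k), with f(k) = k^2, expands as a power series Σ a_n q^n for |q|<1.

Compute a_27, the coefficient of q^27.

d|27:{1,3,9,27}  Σf=1+9+81+729=820

a_27 = 820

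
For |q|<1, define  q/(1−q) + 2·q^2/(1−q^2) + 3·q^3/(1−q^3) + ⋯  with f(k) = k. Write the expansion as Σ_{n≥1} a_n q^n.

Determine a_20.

a_20 = 42

[q^20] f(20)=20,f(10)=10,f(5)=5,f(4)=4,f(2)=2,f(1)=1 ⇒ 42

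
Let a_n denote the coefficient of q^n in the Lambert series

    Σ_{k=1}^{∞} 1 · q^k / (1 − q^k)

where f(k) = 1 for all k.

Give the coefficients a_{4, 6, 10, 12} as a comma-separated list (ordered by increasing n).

d|4:{1,2,4}  Σf=1+1+1=3
q^6  k|6↦f(k): 1:1 2:1 3:1 6:1  a_6=4
q^10  k|10↦f(k): 1:1 2:1 5:1 10:1  a_10=4
d|12:{1,2,3,4,6,12}  Σf=1+1+1+1+1+1=6

3, 4, 4, 6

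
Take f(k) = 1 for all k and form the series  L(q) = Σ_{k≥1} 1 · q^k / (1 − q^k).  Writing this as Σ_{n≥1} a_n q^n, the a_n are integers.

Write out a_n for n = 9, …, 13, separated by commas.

3, 4, 2, 6, 2

d|9:{1,3,9}  Σf=1+1+1=3
q^10  k|10↦f(k): 10:1 5:1 2:1 1:1  a_10=4
q^11  k|11↦f(k): 1:1 11:1  a_11=2
d|12:{1,2,3,4,6,12}  Σf=1+1+1+1+1+1=6
d|13:{13,1}  Σf=1+1=2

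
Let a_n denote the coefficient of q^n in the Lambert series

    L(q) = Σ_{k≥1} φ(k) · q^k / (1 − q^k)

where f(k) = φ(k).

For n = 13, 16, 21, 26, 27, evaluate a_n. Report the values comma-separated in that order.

q^13  k|13↦φ(k): 13:12 1:1  a_13=13
d|16:{16,8,4,2,1}  Σφ=8+4+2+1+1=16
n=21: 21·1 7·3 3·7 1·21  φ→[12+6+2+1]=21
n=26: 26·1 13·2 2·13 1·26  φ→[12+12+1+1]=26
d|27:{27,9,3,1}  Σφ=18+6+2+1=27

13, 16, 21, 26, 27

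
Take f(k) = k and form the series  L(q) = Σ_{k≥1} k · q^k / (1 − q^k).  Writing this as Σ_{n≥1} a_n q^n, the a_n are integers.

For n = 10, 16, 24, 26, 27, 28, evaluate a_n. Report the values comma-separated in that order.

18, 31, 60, 42, 40, 56

n=10: 1·10 2·5 5·2 10·1  f→[1+2+5+10]=18
n=16: 16·1 8·2 4·4 2·8 1·16  f→[16+8+4+2+1]=31
[q^24] f(1)=1,f(2)=2,f(3)=3,f(4)=4,f(6)=6,f(8)=8,f(12)=12,f(24)=24 ⇒ 60
n=26: 26·1 13·2 2·13 1·26  f→[26+13+2+1]=42
n=27: 1·27 3·9 9·3 27·1  f→[1+3+9+27]=40
d|28:{28,14,7,4,2,1}  Σf=28+14+7+4+2+1=56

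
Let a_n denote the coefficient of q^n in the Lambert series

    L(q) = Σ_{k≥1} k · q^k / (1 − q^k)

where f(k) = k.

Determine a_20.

q^20  k|20↦f(k): 1:1 2:2 4:4 5:5 10:10 20:20  a_20=42

a_20 = 42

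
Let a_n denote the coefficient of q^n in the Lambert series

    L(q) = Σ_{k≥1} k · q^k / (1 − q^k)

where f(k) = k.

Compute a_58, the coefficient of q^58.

n=58: 1·58 2·29 29·2 58·1  f→[1+2+29+58]=90

a_58 = 90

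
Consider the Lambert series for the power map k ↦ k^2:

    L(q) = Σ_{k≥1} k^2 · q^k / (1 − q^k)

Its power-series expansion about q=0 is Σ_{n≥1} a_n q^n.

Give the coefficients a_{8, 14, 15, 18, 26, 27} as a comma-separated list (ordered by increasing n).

d|8:{1,2,4,8}  Σf=1+4+16+64=85
q^14  k|14↦f(k): 14:196 7:49 2:4 1:1  a_14=250
n=15: 1·15 3·5 5·3 15·1  f→[1+9+25+225]=260
[q^18] f(18)=324,f(9)=81,f(6)=36,f(3)=9,f(2)=4,f(1)=1 ⇒ 455
d|26:{1,2,13,26}  Σf=1+4+169+676=850
[q^27] f(27)=729,f(9)=81,f(3)=9,f(1)=1 ⇒ 820

85, 250, 260, 455, 850, 820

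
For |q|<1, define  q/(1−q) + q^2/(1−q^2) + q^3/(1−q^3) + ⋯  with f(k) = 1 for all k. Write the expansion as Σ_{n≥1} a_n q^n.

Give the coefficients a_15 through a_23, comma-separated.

4, 5, 2, 6, 2, 6, 4, 4, 2

q^15  k|15↦f(k): 15:1 5:1 3:1 1:1  a_15=4
[q^16] f(1)=1,f(2)=1,f(4)=1,f(8)=1,f(16)=1 ⇒ 5
d|17:{17,1}  Σf=1+1=2
d|18:{18,9,6,3,2,1}  Σf=1+1+1+1+1+1=6
q^19  k|19↦f(k): 19:1 1:1  a_19=2
[q^20] f(20)=1,f(10)=1,f(5)=1,f(4)=1,f(2)=1,f(1)=1 ⇒ 6
[q^21] f(1)=1,f(3)=1,f(7)=1,f(21)=1 ⇒ 4
[q^22] f(1)=1,f(2)=1,f(11)=1,f(22)=1 ⇒ 4
q^23  k|23↦f(k): 1:1 23:1  a_23=2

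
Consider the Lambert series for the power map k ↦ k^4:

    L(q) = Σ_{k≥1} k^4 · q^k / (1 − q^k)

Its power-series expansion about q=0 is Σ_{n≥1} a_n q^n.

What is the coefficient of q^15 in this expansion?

a_15 = 51332

n=15: 1·15 3·5 5·3 15·1  f→[1+81+625+50625]=51332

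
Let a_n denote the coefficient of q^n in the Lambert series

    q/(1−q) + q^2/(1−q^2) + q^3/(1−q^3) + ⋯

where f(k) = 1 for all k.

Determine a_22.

a_22 = 4

d|22:{22,11,2,1}  Σf=1+1+1+1=4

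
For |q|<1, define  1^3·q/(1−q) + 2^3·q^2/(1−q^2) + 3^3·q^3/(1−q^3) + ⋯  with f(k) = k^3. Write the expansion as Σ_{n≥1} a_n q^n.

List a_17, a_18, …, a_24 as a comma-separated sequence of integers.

[q^17] f(17)=4913,f(1)=1 ⇒ 4914
d|18:{18,9,6,3,2,1}  Σf=5832+729+216+27+8+1=6813
q^19  k|19↦f(k): 1:1 19:6859  a_19=6860
[q^20] f(1)=1,f(2)=8,f(4)=64,f(5)=125,f(10)=1000,f(20)=8000 ⇒ 9198
d|21:{1,3,7,21}  Σf=1+27+343+9261=9632
[q^22] f(22)=10648,f(11)=1331,f(2)=8,f(1)=1 ⇒ 11988
q^23  k|23↦f(k): 23:12167 1:1  a_23=12168
[q^24] f(1)=1,f(2)=8,f(3)=27,f(4)=64,f(6)=216,f(8)=512,f(12)=1728,f(24)=13824 ⇒ 16380

4914, 6813, 6860, 9198, 9632, 11988, 12168, 16380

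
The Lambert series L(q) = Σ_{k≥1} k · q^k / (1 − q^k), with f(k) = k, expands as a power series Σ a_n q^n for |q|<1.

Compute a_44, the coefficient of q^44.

a_44 = 84

d|44:{1,2,4,11,22,44}  Σf=1+2+4+11+22+44=84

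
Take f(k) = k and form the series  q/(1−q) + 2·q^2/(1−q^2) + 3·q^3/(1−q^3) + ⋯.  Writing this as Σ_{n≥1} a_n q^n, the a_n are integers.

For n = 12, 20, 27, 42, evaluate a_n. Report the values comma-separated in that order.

q^12  k|12↦f(k): 1:1 2:2 3:3 4:4 6:6 12:12  a_12=28
d|20:{1,2,4,5,10,20}  Σf=1+2+4+5+10+20=42
[q^27] f(1)=1,f(3)=3,f(9)=9,f(27)=27 ⇒ 40
n=42: 1·42 2·21 3·14 6·7 7·6 14·3 21·2 42·1  f→[1+2+3+6+7+14+21+42]=96

28, 42, 40, 96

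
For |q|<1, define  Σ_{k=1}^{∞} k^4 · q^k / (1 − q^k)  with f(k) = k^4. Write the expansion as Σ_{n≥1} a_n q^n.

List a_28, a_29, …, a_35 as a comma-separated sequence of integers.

655746, 707282, 872644, 923522, 1118481, 1200644, 1419874, 1503652

[q^28] f(28)=614656,f(14)=38416,f(7)=2401,f(4)=256,f(2)=16,f(1)=1 ⇒ 655746
d|29:{1,29}  Σf=1+707281=707282
q^30  k|30↦f(k): 1:1 2:16 3:81 5:625 6:1296 10:10000 15:50625 30:810000  a_30=872644
n=31: 31·1 1·31  f→[923521+1]=923522
d|32:{32,16,8,4,2,1}  Σf=1048576+65536+4096+256+16+1=1118481
d|33:{1,3,11,33}  Σf=1+81+14641+1185921=1200644
q^34  k|34↦f(k): 34:1336336 17:83521 2:16 1:1  a_34=1419874
d|35:{1,5,7,35}  Σf=1+625+2401+1500625=1503652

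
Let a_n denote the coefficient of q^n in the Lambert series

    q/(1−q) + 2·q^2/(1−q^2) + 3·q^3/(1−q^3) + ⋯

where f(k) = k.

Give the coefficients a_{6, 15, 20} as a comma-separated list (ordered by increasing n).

q^6  k|6↦f(k): 1:1 2:2 3:3 6:6  a_6=12
n=15: 15·1 5·3 3·5 1·15  f→[15+5+3+1]=24
q^20  k|20↦f(k): 20:20 10:10 5:5 4:4 2:2 1:1  a_20=42

12, 24, 42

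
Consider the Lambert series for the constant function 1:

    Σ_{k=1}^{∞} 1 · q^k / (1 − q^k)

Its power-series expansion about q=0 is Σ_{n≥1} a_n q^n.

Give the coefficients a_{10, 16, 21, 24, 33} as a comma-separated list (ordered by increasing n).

4, 5, 4, 8, 4

q^10  k|10↦f(k): 1:1 2:1 5:1 10:1  a_10=4
n=16: 16·1 8·2 4·4 2·8 1·16  f→[1+1+1+1+1]=5
d|21:{1,3,7,21}  Σf=1+1+1+1=4
d|24:{1,2,3,4,6,8,12,24}  Σf=1+1+1+1+1+1+1+1=8
[q^33] f(1)=1,f(3)=1,f(11)=1,f(33)=1 ⇒ 4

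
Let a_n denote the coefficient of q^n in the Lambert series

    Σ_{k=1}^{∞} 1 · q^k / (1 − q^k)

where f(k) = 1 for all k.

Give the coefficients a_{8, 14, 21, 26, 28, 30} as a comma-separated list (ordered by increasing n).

4, 4, 4, 4, 6, 8

n=8: 1·8 2·4 4·2 8·1  f→[1+1+1+1]=4
n=14: 1·14 2·7 7·2 14·1  f→[1+1+1+1]=4
[q^21] f(21)=1,f(7)=1,f(3)=1,f(1)=1 ⇒ 4
[q^26] f(26)=1,f(13)=1,f(2)=1,f(1)=1 ⇒ 4
n=28: 28·1 14·2 7·4 4·7 2·14 1·28  f→[1+1+1+1+1+1]=6
d|30:{30,15,10,6,5,3,2,1}  Σf=1+1+1+1+1+1+1+1=8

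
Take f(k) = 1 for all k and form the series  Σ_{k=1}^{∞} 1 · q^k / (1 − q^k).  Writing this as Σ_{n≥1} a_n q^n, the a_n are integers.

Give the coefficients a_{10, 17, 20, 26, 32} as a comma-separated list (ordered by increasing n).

4, 2, 6, 4, 6

d|10:{10,5,2,1}  Σf=1+1+1+1=4
d|17:{1,17}  Σf=1+1=2
q^20  k|20↦f(k): 1:1 2:1 4:1 5:1 10:1 20:1  a_20=6
d|26:{1,2,13,26}  Σf=1+1+1+1=4
n=32: 32·1 16·2 8·4 4·8 2·16 1·32  f→[1+1+1+1+1+1]=6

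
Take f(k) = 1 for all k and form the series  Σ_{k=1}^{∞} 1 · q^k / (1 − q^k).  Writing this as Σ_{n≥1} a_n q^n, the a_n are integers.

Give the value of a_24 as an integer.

[q^24] f(1)=1,f(2)=1,f(3)=1,f(4)=1,f(6)=1,f(8)=1,f(12)=1,f(24)=1 ⇒ 8

a_24 = 8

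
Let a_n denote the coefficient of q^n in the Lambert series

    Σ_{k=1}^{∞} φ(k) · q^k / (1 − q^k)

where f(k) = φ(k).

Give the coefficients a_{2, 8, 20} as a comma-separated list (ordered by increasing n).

d|2:{2,1}  Σφ=1+1=2
d|8:{1,2,4,8}  Σφ=1+1+2+4=8
d|20:{20,10,5,4,2,1}  Σφ=8+4+4+2+1+1=20

2, 8, 20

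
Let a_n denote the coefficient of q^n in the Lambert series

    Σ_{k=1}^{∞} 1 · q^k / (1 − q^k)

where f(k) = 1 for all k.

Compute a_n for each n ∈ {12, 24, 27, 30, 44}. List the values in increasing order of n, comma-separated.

d|12:{1,2,3,4,6,12}  Σf=1+1+1+1+1+1=6
q^24  k|24↦f(k): 24:1 12:1 8:1 6:1 4:1 3:1 2:1 1:1  a_24=8
d|27:{1,3,9,27}  Σf=1+1+1+1=4
q^30  k|30↦f(k): 30:1 15:1 10:1 6:1 5:1 3:1 2:1 1:1  a_30=8
[q^44] f(44)=1,f(22)=1,f(11)=1,f(4)=1,f(2)=1,f(1)=1 ⇒ 6

6, 8, 4, 8, 6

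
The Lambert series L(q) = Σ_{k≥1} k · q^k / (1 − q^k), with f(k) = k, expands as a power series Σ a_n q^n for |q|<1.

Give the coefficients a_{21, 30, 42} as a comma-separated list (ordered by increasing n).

q^21  k|21↦f(k): 21:21 7:7 3:3 1:1  a_21=32
d|30:{30,15,10,6,5,3,2,1}  Σf=30+15+10+6+5+3+2+1=72
q^42  k|42↦f(k): 1:1 2:2 3:3 6:6 7:7 14:14 21:21 42:42  a_42=96

32, 72, 96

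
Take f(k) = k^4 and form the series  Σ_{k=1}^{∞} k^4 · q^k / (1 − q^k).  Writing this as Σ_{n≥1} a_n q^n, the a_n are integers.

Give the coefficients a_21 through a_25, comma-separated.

196964, 248914, 279842, 358258, 391251

d|21:{21,7,3,1}  Σf=194481+2401+81+1=196964
[q^22] f(22)=234256,f(11)=14641,f(2)=16,f(1)=1 ⇒ 248914
[q^23] f(23)=279841,f(1)=1 ⇒ 279842
q^24  k|24↦f(k): 24:331776 12:20736 8:4096 6:1296 4:256 3:81 2:16 1:1  a_24=358258
q^25  k|25↦f(k): 25:390625 5:625 1:1  a_25=391251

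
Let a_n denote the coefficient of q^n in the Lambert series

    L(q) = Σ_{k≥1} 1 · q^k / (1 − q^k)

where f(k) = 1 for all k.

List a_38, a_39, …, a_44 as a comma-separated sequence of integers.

[q^38] f(1)=1,f(2)=1,f(19)=1,f(38)=1 ⇒ 4
[q^39] f(39)=1,f(13)=1,f(3)=1,f(1)=1 ⇒ 4
d|40:{1,2,4,5,8,10,20,40}  Σf=1+1+1+1+1+1+1+1=8
q^41  k|41↦f(k): 41:1 1:1  a_41=2
q^42  k|42↦f(k): 1:1 2:1 3:1 6:1 7:1 14:1 21:1 42:1  a_42=8
q^43  k|43↦f(k): 1:1 43:1  a_43=2
d|44:{1,2,4,11,22,44}  Σf=1+1+1+1+1+1=6

4, 4, 8, 2, 8, 2, 6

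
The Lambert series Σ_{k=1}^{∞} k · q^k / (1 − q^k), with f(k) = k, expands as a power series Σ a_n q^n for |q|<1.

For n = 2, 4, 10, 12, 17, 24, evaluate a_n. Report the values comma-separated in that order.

3, 7, 18, 28, 18, 60

n=2: 2·1 1·2  f→[2+1]=3
n=4: 1·4 2·2 4·1  f→[1+2+4]=7
[q^10] f(10)=10,f(5)=5,f(2)=2,f(1)=1 ⇒ 18
q^12  k|12↦f(k): 1:1 2:2 3:3 4:4 6:6 12:12  a_12=28
d|17:{17,1}  Σf=17+1=18
n=24: 1·24 2·12 3·8 4·6 6·4 8·3 12·2 24·1  f→[1+2+3+4+6+8+12+24]=60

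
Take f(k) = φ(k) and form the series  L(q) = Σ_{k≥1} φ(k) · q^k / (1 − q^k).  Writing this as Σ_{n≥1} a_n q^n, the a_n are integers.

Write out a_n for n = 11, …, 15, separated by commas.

d|11:{1,11}  Σφ=1+10=11
n=12: 12·1 6·2 4·3 3·4 2·6 1·12  φ→[4+2+2+2+1+1]=12
q^13  k|13↦φ(k): 13:12 1:1  a_13=13
n=14: 1·14 2·7 7·2 14·1  φ→[1+1+6+6]=14
n=15: 1·15 3·5 5·3 15·1  φ→[1+2+4+8]=15

11, 12, 13, 14, 15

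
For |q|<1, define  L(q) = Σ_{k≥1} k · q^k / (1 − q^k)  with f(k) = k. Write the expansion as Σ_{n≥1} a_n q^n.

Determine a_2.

a_2 = 3

n=2: 1·2 2·1  f→[1+2]=3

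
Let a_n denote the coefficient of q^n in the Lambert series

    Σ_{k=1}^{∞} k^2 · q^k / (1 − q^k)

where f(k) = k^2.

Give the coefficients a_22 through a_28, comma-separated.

d|22:{22,11,2,1}  Σf=484+121+4+1=610
n=23: 1·23 23·1  f→[1+529]=530
n=24: 1·24 2·12 3·8 4·6 6·4 8·3 12·2 24·1  f→[1+4+9+16+36+64+144+576]=850
[q^25] f(1)=1,f(5)=25,f(25)=625 ⇒ 651
[q^26] f(1)=1,f(2)=4,f(13)=169,f(26)=676 ⇒ 850
[q^27] f(27)=729,f(9)=81,f(3)=9,f(1)=1 ⇒ 820
n=28: 1·28 2·14 4·7 7·4 14·2 28·1  f→[1+4+16+49+196+784]=1050

610, 530, 850, 651, 850, 820, 1050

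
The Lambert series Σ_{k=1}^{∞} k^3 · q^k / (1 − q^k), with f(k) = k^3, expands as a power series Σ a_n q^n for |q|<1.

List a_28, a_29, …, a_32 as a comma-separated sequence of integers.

25112, 24390, 31752, 29792, 37449

d|28:{28,14,7,4,2,1}  Σf=21952+2744+343+64+8+1=25112
d|29:{29,1}  Σf=24389+1=24390
q^30  k|30↦f(k): 1:1 2:8 3:27 5:125 6:216 10:1000 15:3375 30:27000  a_30=31752
[q^31] f(31)=29791,f(1)=1 ⇒ 29792
n=32: 32·1 16·2 8·4 4·8 2·16 1·32  f→[32768+4096+512+64+8+1]=37449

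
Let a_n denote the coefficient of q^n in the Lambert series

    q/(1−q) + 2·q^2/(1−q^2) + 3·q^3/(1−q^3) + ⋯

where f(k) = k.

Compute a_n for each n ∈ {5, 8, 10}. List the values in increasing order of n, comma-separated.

6, 15, 18

n=5: 1·5 5·1  f→[1+5]=6
[q^8] f(8)=8,f(4)=4,f(2)=2,f(1)=1 ⇒ 15
[q^10] f(10)=10,f(5)=5,f(2)=2,f(1)=1 ⇒ 18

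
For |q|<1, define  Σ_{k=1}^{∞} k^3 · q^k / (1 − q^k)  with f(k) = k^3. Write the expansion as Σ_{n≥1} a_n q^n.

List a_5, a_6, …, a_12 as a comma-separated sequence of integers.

[q^5] f(5)=125,f(1)=1 ⇒ 126
[q^6] f(1)=1,f(2)=8,f(3)=27,f(6)=216 ⇒ 252
n=7: 7·1 1·7  f→[343+1]=344
n=8: 8·1 4·2 2·4 1·8  f→[512+64+8+1]=585
[q^9] f(1)=1,f(3)=27,f(9)=729 ⇒ 757
d|10:{1,2,5,10}  Σf=1+8+125+1000=1134
d|11:{11,1}  Σf=1331+1=1332
d|12:{12,6,4,3,2,1}  Σf=1728+216+64+27+8+1=2044

126, 252, 344, 585, 757, 1134, 1332, 2044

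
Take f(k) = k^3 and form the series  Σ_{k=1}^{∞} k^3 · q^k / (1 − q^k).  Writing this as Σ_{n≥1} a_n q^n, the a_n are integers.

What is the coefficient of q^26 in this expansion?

[q^26] f(26)=17576,f(13)=2197,f(2)=8,f(1)=1 ⇒ 19782

a_26 = 19782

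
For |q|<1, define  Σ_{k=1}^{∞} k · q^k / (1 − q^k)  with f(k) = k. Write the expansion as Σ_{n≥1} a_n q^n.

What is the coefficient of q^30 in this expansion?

d|30:{1,2,3,5,6,10,15,30}  Σf=1+2+3+5+6+10+15+30=72

a_30 = 72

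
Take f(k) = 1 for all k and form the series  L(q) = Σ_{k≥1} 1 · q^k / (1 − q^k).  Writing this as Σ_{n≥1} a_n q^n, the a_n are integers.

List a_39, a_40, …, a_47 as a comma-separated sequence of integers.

d|39:{39,13,3,1}  Σf=1+1+1+1=4
d|40:{1,2,4,5,8,10,20,40}  Σf=1+1+1+1+1+1+1+1=8
q^41  k|41↦f(k): 41:1 1:1  a_41=2
[q^42] f(1)=1,f(2)=1,f(3)=1,f(6)=1,f(7)=1,f(14)=1,f(21)=1,f(42)=1 ⇒ 8
q^43  k|43↦f(k): 43:1 1:1  a_43=2
[q^44] f(1)=1,f(2)=1,f(4)=1,f(11)=1,f(22)=1,f(44)=1 ⇒ 6
q^45  k|45↦f(k): 1:1 3:1 5:1 9:1 15:1 45:1  a_45=6
d|46:{1,2,23,46}  Σf=1+1+1+1=4
d|47:{47,1}  Σf=1+1=2

4, 8, 2, 8, 2, 6, 6, 4, 2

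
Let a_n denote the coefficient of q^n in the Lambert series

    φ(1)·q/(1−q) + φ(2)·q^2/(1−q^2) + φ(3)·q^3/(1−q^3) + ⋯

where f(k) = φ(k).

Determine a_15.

d|15:{1,3,5,15}  Σφ=1+2+4+8=15

a_15 = 15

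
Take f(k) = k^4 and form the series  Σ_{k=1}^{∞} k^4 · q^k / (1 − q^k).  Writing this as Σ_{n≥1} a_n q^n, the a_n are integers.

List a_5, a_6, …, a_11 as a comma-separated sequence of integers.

q^5  k|5↦f(k): 5:625 1:1  a_5=626
[q^6] f(1)=1,f(2)=16,f(3)=81,f(6)=1296 ⇒ 1394
n=7: 7·1 1·7  f→[2401+1]=2402
n=8: 8·1 4·2 2·4 1·8  f→[4096+256+16+1]=4369
[q^9] f(1)=1,f(3)=81,f(9)=6561 ⇒ 6643
[q^10] f(10)=10000,f(5)=625,f(2)=16,f(1)=1 ⇒ 10642
n=11: 11·1 1·11  f→[14641+1]=14642

626, 1394, 2402, 4369, 6643, 10642, 14642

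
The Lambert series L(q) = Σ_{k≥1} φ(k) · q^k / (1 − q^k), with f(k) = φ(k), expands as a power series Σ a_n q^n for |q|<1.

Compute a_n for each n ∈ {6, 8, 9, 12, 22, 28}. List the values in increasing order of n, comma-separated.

n=6: 1·6 2·3 3·2 6·1  φ→[1+1+2+2]=6
q^8  k|8↦φ(k): 8:4 4:2 2:1 1:1  a_8=8
[q^9] φ(9)=6,φ(3)=2,φ(1)=1 ⇒ 9
d|12:{12,6,4,3,2,1}  Σφ=4+2+2+2+1+1=12
d|22:{1,2,11,22}  Σφ=1+1+10+10=22
d|28:{28,14,7,4,2,1}  Σφ=12+6+6+2+1+1=28

6, 8, 9, 12, 22, 28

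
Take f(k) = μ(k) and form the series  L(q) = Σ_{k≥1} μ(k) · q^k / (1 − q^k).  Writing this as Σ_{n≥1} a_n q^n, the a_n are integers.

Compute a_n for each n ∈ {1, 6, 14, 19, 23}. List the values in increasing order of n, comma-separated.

n=1: 1·1  μ→[1]=1
d|6:{6,3,2,1}  Σμ=1+(-1)+(-1)+1=0
[q^14] μ(1)=1,μ(2)=-1,μ(7)=-1,μ(14)=1 ⇒ 0
d|19:{19,1}  Σμ=(-1)+1=0
n=23: 23·1 1·23  μ→[(-1)+1]=0

1, 0, 0, 0, 0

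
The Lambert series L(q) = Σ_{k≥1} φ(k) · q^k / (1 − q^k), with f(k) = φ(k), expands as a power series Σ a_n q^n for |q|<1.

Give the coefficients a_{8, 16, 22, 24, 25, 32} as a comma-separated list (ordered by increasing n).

d|8:{8,4,2,1}  Σφ=4+2+1+1=8
q^16  k|16↦φ(k): 16:8 8:4 4:2 2:1 1:1  a_16=16
d|22:{22,11,2,1}  Σφ=10+10+1+1=22
[q^24] φ(24)=8,φ(12)=4,φ(8)=4,φ(6)=2,φ(4)=2,φ(3)=2,φ(2)=1,φ(1)=1 ⇒ 24
[q^25] φ(1)=1,φ(5)=4,φ(25)=20 ⇒ 25
n=32: 32·1 16·2 8·4 4·8 2·16 1·32  φ→[16+8+4+2+1+1]=32

8, 16, 22, 24, 25, 32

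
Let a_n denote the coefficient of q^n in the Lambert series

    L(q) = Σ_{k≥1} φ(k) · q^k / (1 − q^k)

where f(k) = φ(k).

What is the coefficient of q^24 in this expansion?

q^24  k|24↦φ(k): 24:8 12:4 8:4 6:2 4:2 3:2 2:1 1:1  a_24=24

a_24 = 24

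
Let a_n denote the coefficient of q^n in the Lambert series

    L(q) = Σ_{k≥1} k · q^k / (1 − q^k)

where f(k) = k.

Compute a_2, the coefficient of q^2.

a_2 = 3

q^2  k|2↦f(k): 1:1 2:2  a_2=3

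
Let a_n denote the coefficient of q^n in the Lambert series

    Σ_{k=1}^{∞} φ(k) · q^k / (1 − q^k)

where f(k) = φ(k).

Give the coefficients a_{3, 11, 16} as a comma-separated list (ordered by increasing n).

n=3: 1·3 3·1  φ→[1+2]=3
[q^11] φ(11)=10,φ(1)=1 ⇒ 11
[q^16] φ(1)=1,φ(2)=1,φ(4)=2,φ(8)=4,φ(16)=8 ⇒ 16

3, 11, 16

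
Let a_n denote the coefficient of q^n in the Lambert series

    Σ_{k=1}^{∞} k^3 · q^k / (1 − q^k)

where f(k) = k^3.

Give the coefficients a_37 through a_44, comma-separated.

n=37: 37·1 1·37  f→[50653+1]=50654
[q^38] f(1)=1,f(2)=8,f(19)=6859,f(38)=54872 ⇒ 61740
[q^39] f(1)=1,f(3)=27,f(13)=2197,f(39)=59319 ⇒ 61544
n=40: 1·40 2·20 4·10 5·8 8·5 10·4 20·2 40·1  f→[1+8+64+125+512+1000+8000+64000]=73710
n=41: 1·41 41·1  f→[1+68921]=68922
d|42:{1,2,3,6,7,14,21,42}  Σf=1+8+27+216+343+2744+9261+74088=86688
q^43  k|43↦f(k): 43:79507 1:1  a_43=79508
q^44  k|44↦f(k): 44:85184 22:10648 11:1331 4:64 2:8 1:1  a_44=97236

50654, 61740, 61544, 73710, 68922, 86688, 79508, 97236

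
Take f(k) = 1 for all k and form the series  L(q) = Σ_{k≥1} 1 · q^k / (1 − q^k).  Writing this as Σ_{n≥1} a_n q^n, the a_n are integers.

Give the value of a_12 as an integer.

a_12 = 6

[q^12] f(1)=1,f(2)=1,f(3)=1,f(4)=1,f(6)=1,f(12)=1 ⇒ 6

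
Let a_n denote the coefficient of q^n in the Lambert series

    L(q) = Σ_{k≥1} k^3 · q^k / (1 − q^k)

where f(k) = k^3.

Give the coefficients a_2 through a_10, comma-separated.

9, 28, 73, 126, 252, 344, 585, 757, 1134

n=2: 1·2 2·1  f→[1+8]=9
q^3  k|3↦f(k): 3:27 1:1  a_3=28
q^4  k|4↦f(k): 1:1 2:8 4:64  a_4=73
n=5: 1·5 5·1  f→[1+125]=126
q^6  k|6↦f(k): 1:1 2:8 3:27 6:216  a_6=252
n=7: 1·7 7·1  f→[1+343]=344
d|8:{8,4,2,1}  Σf=512+64+8+1=585
d|9:{9,3,1}  Σf=729+27+1=757
q^10  k|10↦f(k): 10:1000 5:125 2:8 1:1  a_10=1134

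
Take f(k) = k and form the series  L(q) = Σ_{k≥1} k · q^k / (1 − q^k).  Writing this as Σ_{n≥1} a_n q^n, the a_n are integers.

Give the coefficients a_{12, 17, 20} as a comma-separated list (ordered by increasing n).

d|12:{12,6,4,3,2,1}  Σf=12+6+4+3+2+1=28
[q^17] f(1)=1,f(17)=17 ⇒ 18
n=20: 20·1 10·2 5·4 4·5 2·10 1·20  f→[20+10+5+4+2+1]=42

28, 18, 42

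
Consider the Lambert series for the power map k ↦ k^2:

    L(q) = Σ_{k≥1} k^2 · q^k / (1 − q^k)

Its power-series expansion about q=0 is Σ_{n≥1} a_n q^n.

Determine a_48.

q^48  k|48↦f(k): 1:1 2:4 3:9 4:16 6:36 8:64 12:144 16:256 24:576 48:2304  a_48=3410

a_48 = 3410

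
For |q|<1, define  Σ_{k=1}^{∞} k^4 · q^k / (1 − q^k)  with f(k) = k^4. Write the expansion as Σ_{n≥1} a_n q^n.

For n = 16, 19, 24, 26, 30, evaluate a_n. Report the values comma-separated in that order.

69905, 130322, 358258, 485554, 872644

[q^16] f(1)=1,f(2)=16,f(4)=256,f(8)=4096,f(16)=65536 ⇒ 69905
[q^19] f(19)=130321,f(1)=1 ⇒ 130322
d|24:{1,2,3,4,6,8,12,24}  Σf=1+16+81+256+1296+4096+20736+331776=358258
n=26: 26·1 13·2 2·13 1·26  f→[456976+28561+16+1]=485554
[q^30] f(1)=1,f(2)=16,f(3)=81,f(5)=625,f(6)=1296,f(10)=10000,f(15)=50625,f(30)=810000 ⇒ 872644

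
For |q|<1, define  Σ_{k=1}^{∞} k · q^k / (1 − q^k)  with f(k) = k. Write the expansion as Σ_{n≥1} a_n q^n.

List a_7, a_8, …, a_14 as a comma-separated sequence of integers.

8, 15, 13, 18, 12, 28, 14, 24

d|7:{7,1}  Σf=7+1=8
d|8:{1,2,4,8}  Σf=1+2+4+8=15
n=9: 9·1 3·3 1·9  f→[9+3+1]=13
d|10:{1,2,5,10}  Σf=1+2+5+10=18
n=11: 1·11 11·1  f→[1+11]=12
q^12  k|12↦f(k): 1:1 2:2 3:3 4:4 6:6 12:12  a_12=28
q^13  k|13↦f(k): 1:1 13:13  a_13=14
d|14:{1,2,7,14}  Σf=1+2+7+14=24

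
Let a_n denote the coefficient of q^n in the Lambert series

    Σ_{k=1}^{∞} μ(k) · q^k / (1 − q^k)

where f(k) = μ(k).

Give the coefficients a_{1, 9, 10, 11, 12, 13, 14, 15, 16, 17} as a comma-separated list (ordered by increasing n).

1, 0, 0, 0, 0, 0, 0, 0, 0, 0

n=1: 1·1  μ→[1]=1
d|9:{1,3,9}  Σμ=1+(-1)+0=0
d|10:{10,5,2,1}  Σμ=1+(-1)+(-1)+1=0
q^11  k|11↦μ(k): 11:-1 1:1  a_11=0
d|12:{12,6,4,3,2,1}  Σμ=0+1+0+(-1)+(-1)+1=0
[q^13] μ(13)=-1,μ(1)=1 ⇒ 0
n=14: 14·1 7·2 2·7 1·14  μ→[1+(-1)+(-1)+1]=0
[q^15] μ(1)=1,μ(3)=-1,μ(5)=-1,μ(15)=1 ⇒ 0
[q^16] μ(16)=0,μ(8)=0,μ(4)=0,μ(2)=-1,μ(1)=1 ⇒ 0
[q^17] μ(17)=-1,μ(1)=1 ⇒ 0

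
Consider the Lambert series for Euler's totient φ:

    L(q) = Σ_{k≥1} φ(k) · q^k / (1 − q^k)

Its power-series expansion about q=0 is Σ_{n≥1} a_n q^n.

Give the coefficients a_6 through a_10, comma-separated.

[q^6] φ(6)=2,φ(3)=2,φ(2)=1,φ(1)=1 ⇒ 6
[q^7] φ(1)=1,φ(7)=6 ⇒ 7
q^8  k|8↦φ(k): 8:4 4:2 2:1 1:1  a_8=8
d|9:{1,3,9}  Σφ=1+2+6=9
q^10  k|10↦φ(k): 1:1 2:1 5:4 10:4  a_10=10

6, 7, 8, 9, 10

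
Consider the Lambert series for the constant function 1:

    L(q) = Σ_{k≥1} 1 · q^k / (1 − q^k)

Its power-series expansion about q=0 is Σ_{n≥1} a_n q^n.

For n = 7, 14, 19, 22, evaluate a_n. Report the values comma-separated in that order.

2, 4, 2, 4

n=7: 7·1 1·7  f→[1+1]=2
[q^14] f(14)=1,f(7)=1,f(2)=1,f(1)=1 ⇒ 4
[q^19] f(1)=1,f(19)=1 ⇒ 2
d|22:{1,2,11,22}  Σf=1+1+1+1=4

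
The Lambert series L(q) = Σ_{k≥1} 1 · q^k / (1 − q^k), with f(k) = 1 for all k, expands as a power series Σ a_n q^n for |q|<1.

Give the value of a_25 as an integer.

[q^25] f(25)=1,f(5)=1,f(1)=1 ⇒ 3

a_25 = 3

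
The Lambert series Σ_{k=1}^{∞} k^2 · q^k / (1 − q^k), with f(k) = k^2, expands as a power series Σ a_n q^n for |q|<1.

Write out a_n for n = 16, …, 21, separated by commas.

q^16  k|16↦f(k): 1:1 2:4 4:16 8:64 16:256  a_16=341
n=17: 17·1 1·17  f→[289+1]=290
[q^18] f(18)=324,f(9)=81,f(6)=36,f(3)=9,f(2)=4,f(1)=1 ⇒ 455
d|19:{19,1}  Σf=361+1=362
n=20: 20·1 10·2 5·4 4·5 2·10 1·20  f→[400+100+25+16+4+1]=546
q^21  k|21↦f(k): 1:1 3:9 7:49 21:441  a_21=500

341, 290, 455, 362, 546, 500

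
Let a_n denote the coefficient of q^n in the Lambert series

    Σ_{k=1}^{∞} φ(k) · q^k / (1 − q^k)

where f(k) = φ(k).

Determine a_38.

n=38: 38·1 19·2 2·19 1·38  φ→[18+18+1+1]=38

a_38 = 38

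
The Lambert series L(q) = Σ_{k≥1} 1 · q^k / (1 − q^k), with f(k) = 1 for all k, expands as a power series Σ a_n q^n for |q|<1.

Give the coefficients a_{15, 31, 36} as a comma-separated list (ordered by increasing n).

4, 2, 9

q^15  k|15↦f(k): 15:1 5:1 3:1 1:1  a_15=4
[q^31] f(31)=1,f(1)=1 ⇒ 2
d|36:{1,2,3,4,6,9,12,18,36}  Σf=1+1+1+1+1+1+1+1+1=9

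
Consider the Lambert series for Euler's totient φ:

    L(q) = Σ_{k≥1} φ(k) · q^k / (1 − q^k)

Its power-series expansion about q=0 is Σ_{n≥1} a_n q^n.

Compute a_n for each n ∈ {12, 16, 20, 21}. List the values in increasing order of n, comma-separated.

d|12:{1,2,3,4,6,12}  Σφ=1+1+2+2+2+4=12
[q^16] φ(1)=1,φ(2)=1,φ(4)=2,φ(8)=4,φ(16)=8 ⇒ 16
q^20  k|20↦φ(k): 20:8 10:4 5:4 4:2 2:1 1:1  a_20=20
[q^21] φ(21)=12,φ(7)=6,φ(3)=2,φ(1)=1 ⇒ 21

12, 16, 20, 21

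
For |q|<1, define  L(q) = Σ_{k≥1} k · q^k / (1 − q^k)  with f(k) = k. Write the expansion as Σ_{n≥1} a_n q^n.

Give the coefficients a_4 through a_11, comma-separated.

[q^4] f(1)=1,f(2)=2,f(4)=4 ⇒ 7
n=5: 1·5 5·1  f→[1+5]=6
[q^6] f(1)=1,f(2)=2,f(3)=3,f(6)=6 ⇒ 12
n=7: 1·7 7·1  f→[1+7]=8
q^8  k|8↦f(k): 8:8 4:4 2:2 1:1  a_8=15
[q^9] f(1)=1,f(3)=3,f(9)=9 ⇒ 13
q^10  k|10↦f(k): 1:1 2:2 5:5 10:10  a_10=18
q^11  k|11↦f(k): 11:11 1:1  a_11=12

7, 6, 12, 8, 15, 13, 18, 12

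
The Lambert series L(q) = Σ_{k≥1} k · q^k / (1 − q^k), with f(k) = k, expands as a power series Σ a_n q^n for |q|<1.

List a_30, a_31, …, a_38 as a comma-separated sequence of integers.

d|30:{30,15,10,6,5,3,2,1}  Σf=30+15+10+6+5+3+2+1=72
d|31:{1,31}  Σf=1+31=32
d|32:{1,2,4,8,16,32}  Σf=1+2+4+8+16+32=63
n=33: 33·1 11·3 3·11 1·33  f→[33+11+3+1]=48
n=34: 34·1 17·2 2·17 1·34  f→[34+17+2+1]=54
d|35:{35,7,5,1}  Σf=35+7+5+1=48
d|36:{1,2,3,4,6,9,12,18,36}  Σf=1+2+3+4+6+9+12+18+36=91
n=37: 37·1 1·37  f→[37+1]=38
[q^38] f(1)=1,f(2)=2,f(19)=19,f(38)=38 ⇒ 60

72, 32, 63, 48, 54, 48, 91, 38, 60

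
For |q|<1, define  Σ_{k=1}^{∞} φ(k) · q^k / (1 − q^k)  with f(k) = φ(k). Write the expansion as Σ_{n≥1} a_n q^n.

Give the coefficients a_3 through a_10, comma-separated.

n=3: 1·3 3·1  φ→[1+2]=3
n=4: 1·4 2·2 4·1  φ→[1+1+2]=4
d|5:{1,5}  Σφ=1+4=5
n=6: 6·1 3·2 2·3 1·6  φ→[2+2+1+1]=6
d|7:{1,7}  Σφ=1+6=7
q^8  k|8↦φ(k): 1:1 2:1 4:2 8:4  a_8=8
q^9  k|9↦φ(k): 9:6 3:2 1:1  a_9=9
[q^10] φ(1)=1,φ(2)=1,φ(5)=4,φ(10)=4 ⇒ 10

3, 4, 5, 6, 7, 8, 9, 10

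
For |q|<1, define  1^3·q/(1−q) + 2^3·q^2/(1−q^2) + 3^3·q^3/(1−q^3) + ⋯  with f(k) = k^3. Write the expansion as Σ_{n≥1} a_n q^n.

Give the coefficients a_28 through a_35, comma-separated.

25112, 24390, 31752, 29792, 37449, 37296, 44226, 43344

d|28:{28,14,7,4,2,1}  Σf=21952+2744+343+64+8+1=25112
q^29  k|29↦f(k): 29:24389 1:1  a_29=24390
n=30: 30·1 15·2 10·3 6·5 5·6 3·10 2·15 1·30  f→[27000+3375+1000+216+125+27+8+1]=31752
[q^31] f(31)=29791,f(1)=1 ⇒ 29792
[q^32] f(32)=32768,f(16)=4096,f(8)=512,f(4)=64,f(2)=8,f(1)=1 ⇒ 37449
[q^33] f(33)=35937,f(11)=1331,f(3)=27,f(1)=1 ⇒ 37296
[q^34] f(1)=1,f(2)=8,f(17)=4913,f(34)=39304 ⇒ 44226
[q^35] f(35)=42875,f(7)=343,f(5)=125,f(1)=1 ⇒ 43344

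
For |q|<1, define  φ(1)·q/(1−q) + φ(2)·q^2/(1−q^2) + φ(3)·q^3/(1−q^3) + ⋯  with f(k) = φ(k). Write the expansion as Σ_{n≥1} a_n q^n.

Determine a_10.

q^10  k|10↦φ(k): 10:4 5:4 2:1 1:1  a_10=10

a_10 = 10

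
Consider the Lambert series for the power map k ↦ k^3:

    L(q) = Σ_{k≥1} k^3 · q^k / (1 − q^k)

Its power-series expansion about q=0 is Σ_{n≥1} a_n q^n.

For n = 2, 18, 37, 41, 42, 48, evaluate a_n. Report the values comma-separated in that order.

n=2: 2·1 1·2  f→[8+1]=9
[q^18] f(18)=5832,f(9)=729,f(6)=216,f(3)=27,f(2)=8,f(1)=1 ⇒ 6813
n=37: 1·37 37·1  f→[1+50653]=50654
[q^41] f(1)=1,f(41)=68921 ⇒ 68922
[q^42] f(1)=1,f(2)=8,f(3)=27,f(6)=216,f(7)=343,f(14)=2744,f(21)=9261,f(42)=74088 ⇒ 86688
d|48:{1,2,3,4,6,8,12,16,24,48}  Σf=1+8+27+64+216+512+1728+4096+13824+110592=131068

9, 6813, 50654, 68922, 86688, 131068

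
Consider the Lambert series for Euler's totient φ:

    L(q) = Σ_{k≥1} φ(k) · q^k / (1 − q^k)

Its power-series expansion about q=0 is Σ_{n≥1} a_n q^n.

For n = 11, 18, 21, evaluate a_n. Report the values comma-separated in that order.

q^11  k|11↦φ(k): 1:1 11:10  a_11=11
n=18: 1·18 2·9 3·6 6·3 9·2 18·1  φ→[1+1+2+2+6+6]=18
d|21:{21,7,3,1}  Σφ=12+6+2+1=21

11, 18, 21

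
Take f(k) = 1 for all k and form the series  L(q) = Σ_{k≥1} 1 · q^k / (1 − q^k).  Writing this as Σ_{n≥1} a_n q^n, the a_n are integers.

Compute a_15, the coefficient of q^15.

a_15 = 4

n=15: 15·1 5·3 3·5 1·15  f→[1+1+1+1]=4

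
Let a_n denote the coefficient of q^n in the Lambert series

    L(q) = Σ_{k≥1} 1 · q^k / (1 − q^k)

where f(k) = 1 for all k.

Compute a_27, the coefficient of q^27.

a_27 = 4

q^27  k|27↦f(k): 27:1 9:1 3:1 1:1  a_27=4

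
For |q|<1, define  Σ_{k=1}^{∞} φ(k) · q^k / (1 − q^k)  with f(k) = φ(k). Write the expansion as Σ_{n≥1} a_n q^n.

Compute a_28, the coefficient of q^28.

[q^28] φ(28)=12,φ(14)=6,φ(7)=6,φ(4)=2,φ(2)=1,φ(1)=1 ⇒ 28

a_28 = 28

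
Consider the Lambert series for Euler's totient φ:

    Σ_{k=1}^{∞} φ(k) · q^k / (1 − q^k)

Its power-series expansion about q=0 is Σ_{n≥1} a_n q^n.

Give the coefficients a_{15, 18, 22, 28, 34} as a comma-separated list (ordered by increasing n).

q^15  k|15↦φ(k): 1:1 3:2 5:4 15:8  a_15=15
d|18:{1,2,3,6,9,18}  Σφ=1+1+2+2+6+6=18
d|22:{1,2,11,22}  Σφ=1+1+10+10=22
[q^28] φ(1)=1,φ(2)=1,φ(4)=2,φ(7)=6,φ(14)=6,φ(28)=12 ⇒ 28
n=34: 34·1 17·2 2·17 1·34  φ→[16+16+1+1]=34

15, 18, 22, 28, 34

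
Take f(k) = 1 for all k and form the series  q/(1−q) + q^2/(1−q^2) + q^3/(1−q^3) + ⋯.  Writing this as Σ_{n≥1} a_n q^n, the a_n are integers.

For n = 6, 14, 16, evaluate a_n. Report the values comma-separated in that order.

d|6:{1,2,3,6}  Σf=1+1+1+1=4
[q^14] f(14)=1,f(7)=1,f(2)=1,f(1)=1 ⇒ 4
q^16  k|16↦f(k): 16:1 8:1 4:1 2:1 1:1  a_16=5

4, 4, 5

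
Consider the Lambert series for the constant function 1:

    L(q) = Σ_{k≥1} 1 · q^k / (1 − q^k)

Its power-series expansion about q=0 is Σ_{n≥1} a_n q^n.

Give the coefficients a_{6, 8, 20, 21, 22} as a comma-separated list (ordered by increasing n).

d|6:{1,2,3,6}  Σf=1+1+1+1=4
q^8  k|8↦f(k): 8:1 4:1 2:1 1:1  a_8=4
[q^20] f(1)=1,f(2)=1,f(4)=1,f(5)=1,f(10)=1,f(20)=1 ⇒ 6
[q^21] f(21)=1,f(7)=1,f(3)=1,f(1)=1 ⇒ 4
d|22:{1,2,11,22}  Σf=1+1+1+1=4

4, 4, 6, 4, 4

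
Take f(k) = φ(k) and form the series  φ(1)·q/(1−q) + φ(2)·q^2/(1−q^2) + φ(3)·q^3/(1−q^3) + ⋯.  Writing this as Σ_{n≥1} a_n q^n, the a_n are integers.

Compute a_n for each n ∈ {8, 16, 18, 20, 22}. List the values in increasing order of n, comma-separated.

[q^8] φ(1)=1,φ(2)=1,φ(4)=2,φ(8)=4 ⇒ 8
[q^16] φ(1)=1,φ(2)=1,φ(4)=2,φ(8)=4,φ(16)=8 ⇒ 16
d|18:{1,2,3,6,9,18}  Σφ=1+1+2+2+6+6=18
[q^20] φ(1)=1,φ(2)=1,φ(4)=2,φ(5)=4,φ(10)=4,φ(20)=8 ⇒ 20
d|22:{22,11,2,1}  Σφ=10+10+1+1=22

8, 16, 18, 20, 22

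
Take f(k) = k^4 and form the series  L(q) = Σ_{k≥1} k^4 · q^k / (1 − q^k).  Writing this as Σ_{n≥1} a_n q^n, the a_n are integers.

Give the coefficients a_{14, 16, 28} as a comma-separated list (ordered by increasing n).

40834, 69905, 655746

[q^14] f(14)=38416,f(7)=2401,f(2)=16,f(1)=1 ⇒ 40834
q^16  k|16↦f(k): 16:65536 8:4096 4:256 2:16 1:1  a_16=69905
q^28  k|28↦f(k): 1:1 2:16 4:256 7:2401 14:38416 28:614656  a_28=655746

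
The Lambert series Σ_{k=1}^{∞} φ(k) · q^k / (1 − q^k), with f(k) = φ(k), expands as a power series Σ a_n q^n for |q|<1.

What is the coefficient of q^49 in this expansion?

[q^49] φ(49)=42,φ(7)=6,φ(1)=1 ⇒ 49

a_49 = 49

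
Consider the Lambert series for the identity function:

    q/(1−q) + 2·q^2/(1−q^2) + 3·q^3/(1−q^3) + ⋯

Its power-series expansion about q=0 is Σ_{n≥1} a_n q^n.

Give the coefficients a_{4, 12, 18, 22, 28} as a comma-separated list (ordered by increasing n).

7, 28, 39, 36, 56

n=4: 1·4 2·2 4·1  f→[1+2+4]=7
[q^12] f(1)=1,f(2)=2,f(3)=3,f(4)=4,f(6)=6,f(12)=12 ⇒ 28
n=18: 1·18 2·9 3·6 6·3 9·2 18·1  f→[1+2+3+6+9+18]=39
d|22:{22,11,2,1}  Σf=22+11+2+1=36
q^28  k|28↦f(k): 1:1 2:2 4:4 7:7 14:14 28:28  a_28=56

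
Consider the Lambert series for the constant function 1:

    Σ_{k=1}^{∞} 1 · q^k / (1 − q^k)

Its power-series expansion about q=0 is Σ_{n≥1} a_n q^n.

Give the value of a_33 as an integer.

n=33: 33·1 11·3 3·11 1·33  f→[1+1+1+1]=4

a_33 = 4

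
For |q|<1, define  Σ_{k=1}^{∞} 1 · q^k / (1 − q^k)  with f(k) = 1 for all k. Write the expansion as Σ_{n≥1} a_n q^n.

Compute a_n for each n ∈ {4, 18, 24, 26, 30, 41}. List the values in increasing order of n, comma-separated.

q^4  k|4↦f(k): 1:1 2:1 4:1  a_4=3
d|18:{1,2,3,6,9,18}  Σf=1+1+1+1+1+1=6
[q^24] f(24)=1,f(12)=1,f(8)=1,f(6)=1,f(4)=1,f(3)=1,f(2)=1,f(1)=1 ⇒ 8
[q^26] f(1)=1,f(2)=1,f(13)=1,f(26)=1 ⇒ 4
d|30:{1,2,3,5,6,10,15,30}  Σf=1+1+1+1+1+1+1+1=8
q^41  k|41↦f(k): 1:1 41:1  a_41=2

3, 6, 8, 4, 8, 2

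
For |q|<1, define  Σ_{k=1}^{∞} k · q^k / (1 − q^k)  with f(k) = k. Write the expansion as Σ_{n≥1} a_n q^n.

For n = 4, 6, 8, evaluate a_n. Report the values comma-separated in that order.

n=4: 1·4 2·2 4·1  f→[1+2+4]=7
[q^6] f(1)=1,f(2)=2,f(3)=3,f(6)=6 ⇒ 12
d|8:{1,2,4,8}  Σf=1+2+4+8=15

7, 12, 15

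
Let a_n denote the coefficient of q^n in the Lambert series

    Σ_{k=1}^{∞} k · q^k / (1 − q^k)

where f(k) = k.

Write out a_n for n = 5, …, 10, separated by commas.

[q^5] f(5)=5,f(1)=1 ⇒ 6
d|6:{6,3,2,1}  Σf=6+3+2+1=12
[q^7] f(7)=7,f(1)=1 ⇒ 8
d|8:{8,4,2,1}  Σf=8+4+2+1=15
[q^9] f(9)=9,f(3)=3,f(1)=1 ⇒ 13
q^10  k|10↦f(k): 1:1 2:2 5:5 10:10  a_10=18

6, 12, 8, 15, 13, 18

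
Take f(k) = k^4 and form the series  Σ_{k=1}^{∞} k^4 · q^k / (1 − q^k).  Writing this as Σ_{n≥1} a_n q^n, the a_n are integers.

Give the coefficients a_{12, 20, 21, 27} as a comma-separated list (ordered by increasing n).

22386, 170898, 196964, 538084

n=12: 12·1 6·2 4·3 3·4 2·6 1·12  f→[20736+1296+256+81+16+1]=22386
d|20:{1,2,4,5,10,20}  Σf=1+16+256+625+10000+160000=170898
q^21  k|21↦f(k): 1:1 3:81 7:2401 21:194481  a_21=196964
q^27  k|27↦f(k): 27:531441 9:6561 3:81 1:1  a_27=538084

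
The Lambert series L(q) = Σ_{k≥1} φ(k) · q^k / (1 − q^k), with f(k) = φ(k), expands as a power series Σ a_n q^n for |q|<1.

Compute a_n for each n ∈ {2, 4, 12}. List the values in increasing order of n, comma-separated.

[q^2] φ(1)=1,φ(2)=1 ⇒ 2
[q^4] φ(4)=2,φ(2)=1,φ(1)=1 ⇒ 4
[q^12] φ(1)=1,φ(2)=1,φ(3)=2,φ(4)=2,φ(6)=2,φ(12)=4 ⇒ 12

2, 4, 12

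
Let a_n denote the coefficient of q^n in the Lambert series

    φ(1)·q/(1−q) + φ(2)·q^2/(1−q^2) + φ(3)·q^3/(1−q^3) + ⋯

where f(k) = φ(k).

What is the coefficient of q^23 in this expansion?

n=23: 23·1 1·23  φ→[22+1]=23

a_23 = 23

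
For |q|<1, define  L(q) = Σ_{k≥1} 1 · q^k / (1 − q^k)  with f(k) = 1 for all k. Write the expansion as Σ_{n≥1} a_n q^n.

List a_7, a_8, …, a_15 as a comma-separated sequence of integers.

[q^7] f(7)=1,f(1)=1 ⇒ 2
n=8: 8·1 4·2 2·4 1·8  f→[1+1+1+1]=4
q^9  k|9↦f(k): 9:1 3:1 1:1  a_9=3
[q^10] f(1)=1,f(2)=1,f(5)=1,f(10)=1 ⇒ 4
d|11:{11,1}  Σf=1+1=2
[q^12] f(1)=1,f(2)=1,f(3)=1,f(4)=1,f(6)=1,f(12)=1 ⇒ 6
[q^13] f(1)=1,f(13)=1 ⇒ 2
n=14: 14·1 7·2 2·7 1·14  f→[1+1+1+1]=4
q^15  k|15↦f(k): 15:1 5:1 3:1 1:1  a_15=4

2, 4, 3, 4, 2, 6, 2, 4, 4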